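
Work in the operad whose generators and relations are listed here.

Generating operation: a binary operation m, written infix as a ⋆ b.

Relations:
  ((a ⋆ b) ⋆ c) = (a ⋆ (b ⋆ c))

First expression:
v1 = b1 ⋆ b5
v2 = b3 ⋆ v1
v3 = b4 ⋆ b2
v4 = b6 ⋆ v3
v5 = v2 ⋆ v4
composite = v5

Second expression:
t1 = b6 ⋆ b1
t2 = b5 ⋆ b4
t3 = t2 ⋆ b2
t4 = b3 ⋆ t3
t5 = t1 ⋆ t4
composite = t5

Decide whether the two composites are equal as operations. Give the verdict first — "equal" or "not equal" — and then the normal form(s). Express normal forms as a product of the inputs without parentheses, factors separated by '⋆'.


not equal; the first gives b3 ⋆ b1 ⋆ b5 ⋆ b6 ⋆ b4 ⋆ b2 and the second b6 ⋆ b1 ⋆ b3 ⋆ b5 ⋆ b4 ⋆ b2

Normal form of the first expression: b3 ⋆ b1 ⋆ b5 ⋆ b6 ⋆ b4 ⋆ b2
Normal form of the second expression: b6 ⋆ b1 ⋆ b3 ⋆ b5 ⋆ b4 ⋆ b2
No match — not equal.


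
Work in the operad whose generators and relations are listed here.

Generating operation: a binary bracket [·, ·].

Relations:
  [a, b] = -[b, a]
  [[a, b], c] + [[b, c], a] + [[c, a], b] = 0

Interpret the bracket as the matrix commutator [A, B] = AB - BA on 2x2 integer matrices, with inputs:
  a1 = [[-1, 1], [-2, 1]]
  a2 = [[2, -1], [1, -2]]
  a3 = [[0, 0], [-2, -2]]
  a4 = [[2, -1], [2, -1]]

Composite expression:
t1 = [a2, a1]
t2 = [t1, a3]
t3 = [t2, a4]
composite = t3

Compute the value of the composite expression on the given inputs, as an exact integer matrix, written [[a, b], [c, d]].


[[8, 20], [64, -8]]


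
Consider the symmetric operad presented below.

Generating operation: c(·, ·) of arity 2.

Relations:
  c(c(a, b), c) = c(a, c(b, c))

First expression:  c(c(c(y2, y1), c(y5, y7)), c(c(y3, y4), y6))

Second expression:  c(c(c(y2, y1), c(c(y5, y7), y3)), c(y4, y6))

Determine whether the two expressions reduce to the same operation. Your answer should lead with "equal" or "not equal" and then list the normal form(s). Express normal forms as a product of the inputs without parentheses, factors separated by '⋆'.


equal; the common form is y2 ⋆ y1 ⋆ y5 ⋆ y7 ⋆ y3 ⋆ y4 ⋆ y6

In normal form, the first expression is y2 ⋆ y1 ⋆ y5 ⋆ y7 ⋆ y3 ⋆ y4 ⋆ y6
In normal form, the second expression is y2 ⋆ y1 ⋆ y5 ⋆ y7 ⋆ y3 ⋆ y4 ⋆ y6
The forms coincide; equal.


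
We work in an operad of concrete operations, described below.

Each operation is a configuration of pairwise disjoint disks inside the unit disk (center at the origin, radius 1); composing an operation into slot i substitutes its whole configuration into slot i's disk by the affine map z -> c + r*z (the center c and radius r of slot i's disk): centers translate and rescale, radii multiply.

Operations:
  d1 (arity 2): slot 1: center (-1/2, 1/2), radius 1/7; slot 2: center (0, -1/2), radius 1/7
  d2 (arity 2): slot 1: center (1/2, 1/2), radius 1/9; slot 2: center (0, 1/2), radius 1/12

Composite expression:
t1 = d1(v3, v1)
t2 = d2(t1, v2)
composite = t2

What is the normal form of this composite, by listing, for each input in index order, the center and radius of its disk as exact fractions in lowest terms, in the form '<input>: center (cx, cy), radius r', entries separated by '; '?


v1: center (1/2, 4/9), radius 1/63; v2: center (0, 1/2), radius 1/12; v3: center (4/9, 5/9), radius 1/63

Follow each v-input down from d2: c' goes to c + r*c', radius to r*r'.
input v3: composing its 2 substitution steps yields center (4/9, 5/9), radius 1/63
input v1: composing its 2 substitution steps yields center (1/2, 4/9), radius 1/63
input v2: composing its 1 substitution step yields center (0, 1/2), radius 1/12


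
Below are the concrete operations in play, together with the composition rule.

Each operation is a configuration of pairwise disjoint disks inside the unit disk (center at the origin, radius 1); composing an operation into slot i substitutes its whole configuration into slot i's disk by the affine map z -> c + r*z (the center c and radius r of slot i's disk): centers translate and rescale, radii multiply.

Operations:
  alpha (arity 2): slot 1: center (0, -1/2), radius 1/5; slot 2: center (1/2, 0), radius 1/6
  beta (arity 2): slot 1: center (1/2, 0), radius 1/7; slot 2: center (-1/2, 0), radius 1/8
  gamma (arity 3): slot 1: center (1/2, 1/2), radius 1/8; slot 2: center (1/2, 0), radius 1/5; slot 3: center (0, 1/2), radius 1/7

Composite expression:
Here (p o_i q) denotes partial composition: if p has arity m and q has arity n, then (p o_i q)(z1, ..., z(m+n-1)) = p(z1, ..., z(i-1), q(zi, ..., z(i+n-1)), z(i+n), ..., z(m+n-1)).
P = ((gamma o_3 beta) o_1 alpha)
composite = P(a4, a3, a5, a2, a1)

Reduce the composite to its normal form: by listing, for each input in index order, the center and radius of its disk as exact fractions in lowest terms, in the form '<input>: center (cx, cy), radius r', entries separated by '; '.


a1: center (-1/14, 1/2), radius 1/56; a2: center (1/14, 1/2), radius 1/49; a3: center (9/16, 1/2), radius 1/48; a4: center (1/2, 7/16), radius 1/40; a5: center (1/2, 0), radius 1/5

Each a-disk chains the slot maps above it in gamma; radii multiply.
input a4: applying the 2 nested substitutions gives center (1/2, 7/16), radius 1/40
input a3: applying the 2 nested substitutions gives center (9/16, 1/2), radius 1/48
input a5: applying the 1 nested substitution gives center (1/2, 0), radius 1/5
input a2: applying the 2 nested substitutions gives center (1/14, 1/2), radius 1/49
input a1: applying the 2 nested substitutions gives center (-1/14, 1/2), radius 1/56


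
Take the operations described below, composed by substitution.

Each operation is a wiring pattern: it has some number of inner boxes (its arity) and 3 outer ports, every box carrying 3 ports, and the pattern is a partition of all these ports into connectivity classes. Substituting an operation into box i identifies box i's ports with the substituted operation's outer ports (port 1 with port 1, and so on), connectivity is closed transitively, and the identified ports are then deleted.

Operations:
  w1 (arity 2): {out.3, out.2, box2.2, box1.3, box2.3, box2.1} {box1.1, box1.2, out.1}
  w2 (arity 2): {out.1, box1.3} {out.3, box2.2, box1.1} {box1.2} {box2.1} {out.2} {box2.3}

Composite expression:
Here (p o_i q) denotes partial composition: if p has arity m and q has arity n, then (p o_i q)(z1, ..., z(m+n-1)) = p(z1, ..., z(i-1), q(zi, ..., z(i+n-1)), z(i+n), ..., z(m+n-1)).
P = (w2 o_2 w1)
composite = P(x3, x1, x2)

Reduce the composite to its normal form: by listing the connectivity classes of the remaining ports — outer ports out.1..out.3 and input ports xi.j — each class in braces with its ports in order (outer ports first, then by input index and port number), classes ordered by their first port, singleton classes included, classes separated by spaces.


Two ports join when wires chain via w2-identified ports.
w1 over (x1, x2) gives {out.1, x1.1, x1.2} {out.2, out.3, x1.3, x2.1, x2.2, x2.3}, out.j being that stage's outer ports
w2 over (x3, x1, x2) gives {out.1, x3.3} {out.2} {out.3, x1.3, x2.1, x2.2, x2.3, x3.1} {x1.1, x1.2} {x3.2}, out.j being that stage's outer ports

{out.1, x3.3} {out.2} {out.3, x1.3, x2.1, x2.2, x2.3, x3.1} {x1.1, x1.2} {x3.2}


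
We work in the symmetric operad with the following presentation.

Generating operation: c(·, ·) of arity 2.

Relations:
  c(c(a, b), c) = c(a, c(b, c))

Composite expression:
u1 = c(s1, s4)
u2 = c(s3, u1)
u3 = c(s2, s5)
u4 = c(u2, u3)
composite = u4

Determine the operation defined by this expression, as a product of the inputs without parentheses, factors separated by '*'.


s3 * s1 * s4 * s2 * s5

Key point: c is associative — brackets drop, the s-order remains.
c(s1, s4) unparenthesizes to s1 * s4
c(s3, c(s1, s4)) unparenthesizes to s3 * s1 * s4
c(s2, s5) unparenthesizes to s2 * s5
c(c(s3, c(s1, s4)), c(s2, s5)) unparenthesizes to s3 * s1 * s4 * s2 * s5


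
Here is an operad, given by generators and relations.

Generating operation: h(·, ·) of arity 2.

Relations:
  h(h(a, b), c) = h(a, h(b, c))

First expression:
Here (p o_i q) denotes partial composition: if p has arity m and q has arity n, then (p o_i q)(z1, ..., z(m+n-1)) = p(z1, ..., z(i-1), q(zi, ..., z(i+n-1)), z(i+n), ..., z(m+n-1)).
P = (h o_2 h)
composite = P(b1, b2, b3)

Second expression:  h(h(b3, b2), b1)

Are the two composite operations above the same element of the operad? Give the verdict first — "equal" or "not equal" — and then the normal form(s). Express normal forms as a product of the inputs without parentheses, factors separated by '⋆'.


not equal — first b1 ⋆ b2 ⋆ b3, second b3 ⋆ b2 ⋆ b1

Normal form of the first expression: b1 ⋆ b2 ⋆ b3
Normal form of the second expression: b3 ⋆ b2 ⋆ b1
They disagree, so not equal.


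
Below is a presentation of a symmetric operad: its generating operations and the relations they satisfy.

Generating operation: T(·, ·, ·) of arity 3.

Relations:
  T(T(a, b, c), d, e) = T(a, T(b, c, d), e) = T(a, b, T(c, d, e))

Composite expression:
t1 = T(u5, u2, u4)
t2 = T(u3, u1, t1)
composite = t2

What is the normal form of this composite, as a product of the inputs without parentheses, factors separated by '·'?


u3 · u1 · u5 · u2 · u4

Key point: T is associative — brackets drop, the u-order remains.
T(u5, u2, u4) flattens to u5 · u2 · u4
T(u3, u1, T(u5, u2, u4)) flattens to u3 · u1 · u5 · u2 · u4


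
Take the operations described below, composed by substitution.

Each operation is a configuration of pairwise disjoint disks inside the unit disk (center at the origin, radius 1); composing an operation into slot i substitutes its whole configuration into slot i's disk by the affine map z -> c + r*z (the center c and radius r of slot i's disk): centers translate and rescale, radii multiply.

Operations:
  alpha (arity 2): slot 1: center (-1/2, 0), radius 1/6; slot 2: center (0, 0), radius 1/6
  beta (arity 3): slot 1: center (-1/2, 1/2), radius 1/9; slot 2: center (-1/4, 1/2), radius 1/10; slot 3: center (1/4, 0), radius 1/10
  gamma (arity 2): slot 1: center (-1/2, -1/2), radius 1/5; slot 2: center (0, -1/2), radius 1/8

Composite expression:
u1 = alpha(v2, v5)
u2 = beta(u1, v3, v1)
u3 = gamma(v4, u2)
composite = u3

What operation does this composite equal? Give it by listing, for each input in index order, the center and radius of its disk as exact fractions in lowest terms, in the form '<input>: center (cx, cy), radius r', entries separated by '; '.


v1: center (1/32, -1/2), radius 1/80; v2: center (-5/72, -7/16), radius 1/432; v3: center (-1/32, -7/16), radius 1/80; v4: center (-1/2, -1/2), radius 1/5; v5: center (-1/16, -7/16), radius 1/432

Follow each v-input down from gamma: c' goes to c + r*c', radius to r*r'.
input v4: applying the 1 nested substitution gives center (-1/2, -1/2), radius 1/5
input v2: applying the 3 nested substitutions gives center (-5/72, -7/16), radius 1/432
input v5: applying the 3 nested substitutions gives center (-1/16, -7/16), radius 1/432
input v3: applying the 2 nested substitutions gives center (-1/32, -7/16), radius 1/80
input v1: applying the 2 nested substitutions gives center (1/32, -1/2), radius 1/80


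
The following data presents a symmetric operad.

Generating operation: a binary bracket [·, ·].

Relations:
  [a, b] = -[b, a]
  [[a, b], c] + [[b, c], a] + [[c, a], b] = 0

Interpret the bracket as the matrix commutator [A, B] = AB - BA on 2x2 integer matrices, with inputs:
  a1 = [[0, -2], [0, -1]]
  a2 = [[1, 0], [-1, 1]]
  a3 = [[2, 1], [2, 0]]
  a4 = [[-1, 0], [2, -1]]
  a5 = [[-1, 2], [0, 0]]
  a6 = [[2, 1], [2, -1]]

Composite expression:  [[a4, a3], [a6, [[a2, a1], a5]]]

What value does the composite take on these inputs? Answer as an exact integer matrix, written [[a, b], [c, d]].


[[112, 112], [156, -112]]


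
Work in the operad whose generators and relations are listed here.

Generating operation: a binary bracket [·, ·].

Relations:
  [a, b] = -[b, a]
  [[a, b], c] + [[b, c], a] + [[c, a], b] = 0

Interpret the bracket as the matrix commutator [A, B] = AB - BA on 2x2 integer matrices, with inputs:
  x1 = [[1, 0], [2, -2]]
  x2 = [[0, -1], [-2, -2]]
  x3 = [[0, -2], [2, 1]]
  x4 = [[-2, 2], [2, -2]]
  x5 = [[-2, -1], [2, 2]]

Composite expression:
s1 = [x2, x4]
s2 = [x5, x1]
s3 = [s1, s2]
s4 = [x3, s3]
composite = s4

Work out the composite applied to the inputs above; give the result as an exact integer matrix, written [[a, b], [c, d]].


[x2, x4] = [[2, 4], [-4, -2]]
[x5, x1] = [[-2, 3], [14, 2]]
[[x2, x4], [x5, x1]] = [[68, 28], [-40, -68]]
[x3, [[x2, x4], [x5, x1]]] = [[24, 244], [232, -24]]

[[24, 244], [232, -24]]


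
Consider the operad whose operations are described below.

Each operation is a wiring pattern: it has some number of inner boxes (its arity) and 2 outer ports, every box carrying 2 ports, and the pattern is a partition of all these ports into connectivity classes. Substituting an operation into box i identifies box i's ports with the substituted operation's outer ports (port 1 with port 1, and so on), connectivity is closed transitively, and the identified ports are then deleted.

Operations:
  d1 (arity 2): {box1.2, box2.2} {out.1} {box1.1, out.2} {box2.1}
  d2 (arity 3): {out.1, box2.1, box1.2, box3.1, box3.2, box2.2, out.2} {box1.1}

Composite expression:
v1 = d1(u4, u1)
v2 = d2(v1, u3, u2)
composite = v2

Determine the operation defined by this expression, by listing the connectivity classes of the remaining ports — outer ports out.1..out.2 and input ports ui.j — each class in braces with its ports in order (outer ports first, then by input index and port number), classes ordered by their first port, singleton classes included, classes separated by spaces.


{out.1, out.2, u2.1, u2.2, u3.1, u3.2, u4.1} {u1.1} {u1.2, u4.2}

Substituting into d2 glues patterns; closure does the rest.
d1 over (u4, u1) gives {out.1} {out.2, u4.1} {u1.1} {u1.2, u4.2}, out.j being that stage's outer ports
d2 over (u4, u1, u3, u2) gives {out.1, out.2, u2.1, u2.2, u3.1, u3.2, u4.1} {u1.1} {u1.2, u4.2}, out.j being that stage's outer ports


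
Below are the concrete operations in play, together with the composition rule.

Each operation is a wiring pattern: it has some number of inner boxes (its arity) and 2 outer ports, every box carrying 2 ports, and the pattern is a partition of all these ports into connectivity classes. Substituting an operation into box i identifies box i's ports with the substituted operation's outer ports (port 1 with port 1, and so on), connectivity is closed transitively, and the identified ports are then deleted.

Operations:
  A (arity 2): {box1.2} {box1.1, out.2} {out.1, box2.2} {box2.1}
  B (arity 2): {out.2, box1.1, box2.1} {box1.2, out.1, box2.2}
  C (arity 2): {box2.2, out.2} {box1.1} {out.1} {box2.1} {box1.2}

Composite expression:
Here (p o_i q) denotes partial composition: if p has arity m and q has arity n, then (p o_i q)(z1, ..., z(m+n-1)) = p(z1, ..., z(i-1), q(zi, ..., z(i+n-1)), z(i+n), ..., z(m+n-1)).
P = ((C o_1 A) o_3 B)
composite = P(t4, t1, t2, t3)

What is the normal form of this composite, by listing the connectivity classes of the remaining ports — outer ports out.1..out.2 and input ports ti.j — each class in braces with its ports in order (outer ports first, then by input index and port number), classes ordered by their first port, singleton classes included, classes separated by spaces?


Connectivity passes through glued C-boundaries; trace each wire chain.
A over (t4, t1) gives {out.1, t1.2} {out.2, t4.1} {t1.1} {t4.2}, out.j being that stage's outer ports
B over (t2, t3) gives {out.1, t2.2, t3.2} {out.2, t2.1, t3.1}, out.j being that stage's outer ports
C over (t4, t1, t2, t3) gives {out.1} {out.2, t2.1, t3.1} {t1.1} {t1.2} {t2.2, t3.2} {t4.1} {t4.2}, out.j being that stage's outer ports

{out.1} {out.2, t2.1, t3.1} {t1.1} {t1.2} {t2.2, t3.2} {t4.1} {t4.2}


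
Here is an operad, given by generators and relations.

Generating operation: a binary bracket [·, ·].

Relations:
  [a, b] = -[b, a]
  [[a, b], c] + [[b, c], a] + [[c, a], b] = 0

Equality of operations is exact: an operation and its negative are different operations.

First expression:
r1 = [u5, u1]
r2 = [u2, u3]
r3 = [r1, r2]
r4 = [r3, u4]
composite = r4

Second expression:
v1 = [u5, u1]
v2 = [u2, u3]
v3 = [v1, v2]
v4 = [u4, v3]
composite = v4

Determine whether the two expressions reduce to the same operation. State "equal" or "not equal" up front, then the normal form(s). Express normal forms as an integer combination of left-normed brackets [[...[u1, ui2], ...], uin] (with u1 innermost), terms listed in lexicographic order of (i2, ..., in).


In normal form, the first expression is -[[[[u1, u5], u2], u3], u4] + [[[[u1, u5], u3], u2], u4]
In normal form, the second expression is [[[[u1, u5], u2], u3], u4] - [[[[u1, u5], u3], u2], u4]
Different reductions; not equal.

not equal; the first gives -[[[[u1, u5], u2], u3], u4] + [[[[u1, u5], u3], u2], u4] and the second [[[[u1, u5], u2], u3], u4] - [[[[u1, u5], u3], u2], u4]


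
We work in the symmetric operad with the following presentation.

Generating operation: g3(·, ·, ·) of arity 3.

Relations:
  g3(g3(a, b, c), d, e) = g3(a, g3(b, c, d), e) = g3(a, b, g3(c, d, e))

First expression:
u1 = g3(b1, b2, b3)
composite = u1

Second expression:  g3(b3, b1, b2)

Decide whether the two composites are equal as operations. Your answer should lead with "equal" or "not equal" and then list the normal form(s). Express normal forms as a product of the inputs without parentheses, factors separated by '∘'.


not equal — first b1 ∘ b2 ∘ b3, second b3 ∘ b1 ∘ b2

Normal form of the first expression: b1 ∘ b2 ∘ b3
Normal form of the second expression: b3 ∘ b1 ∘ b2
Distinct normal forms: not equal.


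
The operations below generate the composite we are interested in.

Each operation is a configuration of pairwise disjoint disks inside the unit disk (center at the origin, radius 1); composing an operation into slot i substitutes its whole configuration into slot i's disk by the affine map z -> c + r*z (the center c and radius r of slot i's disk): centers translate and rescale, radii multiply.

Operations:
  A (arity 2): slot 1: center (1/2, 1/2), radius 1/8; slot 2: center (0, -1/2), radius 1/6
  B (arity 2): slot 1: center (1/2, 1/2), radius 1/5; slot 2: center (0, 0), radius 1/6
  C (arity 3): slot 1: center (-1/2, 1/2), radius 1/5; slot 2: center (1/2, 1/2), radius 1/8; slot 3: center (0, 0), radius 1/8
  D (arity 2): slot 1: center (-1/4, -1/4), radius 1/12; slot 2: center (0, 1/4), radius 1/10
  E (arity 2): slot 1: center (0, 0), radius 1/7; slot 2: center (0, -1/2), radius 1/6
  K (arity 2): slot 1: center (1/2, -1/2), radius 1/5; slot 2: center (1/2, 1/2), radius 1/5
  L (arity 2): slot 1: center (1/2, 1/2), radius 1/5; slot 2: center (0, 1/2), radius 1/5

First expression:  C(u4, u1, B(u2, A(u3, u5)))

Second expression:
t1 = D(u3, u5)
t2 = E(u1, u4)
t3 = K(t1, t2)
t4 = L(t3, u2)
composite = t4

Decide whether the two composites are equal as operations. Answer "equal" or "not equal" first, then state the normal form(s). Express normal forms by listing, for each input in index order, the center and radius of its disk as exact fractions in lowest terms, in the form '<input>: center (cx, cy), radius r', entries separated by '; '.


In normal form, the first expression is u1: center (1/2, 1/2), radius 1/8; u2: center (1/16, 1/16), radius 1/40; u3: center (1/96, 1/96), radius 1/384; u4: center (-1/2, 1/2), radius 1/5; u5: center (0, -1/96), radius 1/288
In normal form, the second expression is u1: center (3/5, 3/5), radius 1/175; u2: center (0, 1/2), radius 1/5; u3: center (59/100, 39/100), radius 1/300; u4: center (3/5, 29/50), radius 1/150; u5: center (3/5, 41/100), radius 1/250
The normal forms differ: not equal.

not equal; first: u1: center (1/2, 1/2), radius 1/8; u2: center (1/16, 1/16), radius 1/40; u3: center (1/96, 1/96), radius 1/384; u4: center (-1/2, 1/2), radius 1/5; u5: center (0, -1/96), radius 1/288; second: u1: center (3/5, 3/5), radius 1/175; u2: center (0, 1/2), radius 1/5; u3: center (59/100, 39/100), radius 1/300; u4: center (3/5, 29/50), radius 1/150; u5: center (3/5, 41/100), radius 1/250


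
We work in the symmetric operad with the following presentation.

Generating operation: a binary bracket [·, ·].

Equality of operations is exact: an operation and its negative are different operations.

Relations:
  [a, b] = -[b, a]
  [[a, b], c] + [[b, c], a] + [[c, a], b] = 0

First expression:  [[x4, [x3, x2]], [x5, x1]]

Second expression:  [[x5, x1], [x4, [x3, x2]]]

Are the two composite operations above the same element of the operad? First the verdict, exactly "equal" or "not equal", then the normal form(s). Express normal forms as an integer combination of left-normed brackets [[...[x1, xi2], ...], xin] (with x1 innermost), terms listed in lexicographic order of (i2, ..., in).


In normal form, the first expression is [[[[x1, x5], x2], x3], x4] - [[[[x1, x5], x3], x2], x4] - [[[[x1, x5], x4], x2], x3] + [[[[x1, x5], x4], x3], x2]
In normal form, the second expression is -[[[[x1, x5], x2], x3], x4] + [[[[x1, x5], x3], x2], x4] + [[[[x1, x5], x4], x2], x3] - [[[[x1, x5], x4], x3], x2]
The normal forms differ: not equal.

not equal — first [[[[x1, x5], x2], x3], x4] - [[[[x1, x5], x3], x2], x4] - [[[[x1, x5], x4], x2], x3] + [[[[x1, x5], x4], x3], x2], second -[[[[x1, x5], x2], x3], x4] + [[[[x1, x5], x3], x2], x4] + [[[[x1, x5], x4], x2], x3] - [[[[x1, x5], x4], x3], x2]


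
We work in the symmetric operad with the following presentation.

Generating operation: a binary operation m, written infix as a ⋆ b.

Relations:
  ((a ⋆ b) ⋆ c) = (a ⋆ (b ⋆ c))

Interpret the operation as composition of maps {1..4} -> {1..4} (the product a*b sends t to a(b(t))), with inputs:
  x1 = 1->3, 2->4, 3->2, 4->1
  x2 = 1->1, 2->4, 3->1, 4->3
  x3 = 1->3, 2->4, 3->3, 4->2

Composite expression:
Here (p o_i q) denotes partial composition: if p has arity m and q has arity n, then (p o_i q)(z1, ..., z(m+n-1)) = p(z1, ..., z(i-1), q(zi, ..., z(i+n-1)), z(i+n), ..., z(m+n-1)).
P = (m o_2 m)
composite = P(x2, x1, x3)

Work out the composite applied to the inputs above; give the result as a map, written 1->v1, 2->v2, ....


1->4, 2->1, 3->4, 4->3

(x1 ⋆ x3) = 1->2, 2->1, 3->2, 4->4
(x2 ⋆ (x1 ⋆ x3)) = 1->4, 2->1, 3->4, 4->3


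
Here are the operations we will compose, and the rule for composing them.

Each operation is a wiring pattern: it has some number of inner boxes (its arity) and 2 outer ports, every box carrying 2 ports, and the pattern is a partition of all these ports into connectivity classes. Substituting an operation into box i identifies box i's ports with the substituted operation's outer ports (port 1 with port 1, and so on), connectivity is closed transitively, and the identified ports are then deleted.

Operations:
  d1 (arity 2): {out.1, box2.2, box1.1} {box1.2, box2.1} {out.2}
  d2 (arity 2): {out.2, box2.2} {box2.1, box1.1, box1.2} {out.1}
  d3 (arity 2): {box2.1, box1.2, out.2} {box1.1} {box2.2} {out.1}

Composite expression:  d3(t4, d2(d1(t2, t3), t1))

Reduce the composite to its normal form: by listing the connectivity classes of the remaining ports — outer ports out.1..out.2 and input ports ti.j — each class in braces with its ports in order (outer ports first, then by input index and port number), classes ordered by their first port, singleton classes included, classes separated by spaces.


{out.1} {out.2, t4.2} {t1.1, t2.1, t3.2} {t1.2} {t2.2, t3.1} {t4.1}

Substituting into d3 glues patterns; closure does the rest.
d1 over (t2, t3) gives {out.1, t2.1, t3.2} {out.2} {t2.2, t3.1}, out.j being that stage's outer ports
d2 over (t2, t3, t1) gives {out.1} {out.2, t1.2} {t1.1, t2.1, t3.2} {t2.2, t3.1}, out.j being that stage's outer ports
d3 over (t4, t2, t3, t1) gives {out.1} {out.2, t4.2} {t1.1, t2.1, t3.2} {t1.2} {t2.2, t3.1} {t4.1}, out.j being that stage's outer ports


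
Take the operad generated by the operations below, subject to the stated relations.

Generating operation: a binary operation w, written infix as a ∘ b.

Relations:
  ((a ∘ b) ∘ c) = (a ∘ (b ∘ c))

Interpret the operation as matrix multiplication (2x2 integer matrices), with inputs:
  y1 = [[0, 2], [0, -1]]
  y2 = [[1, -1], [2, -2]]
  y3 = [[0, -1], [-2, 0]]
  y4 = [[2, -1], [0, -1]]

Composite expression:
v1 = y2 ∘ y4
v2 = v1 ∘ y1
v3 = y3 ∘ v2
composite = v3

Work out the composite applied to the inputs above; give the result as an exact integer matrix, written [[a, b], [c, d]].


[[0, -8], [0, -8]]

(y2 ∘ y4) = [[2, 0], [4, 0]]
((y2 ∘ y4) ∘ y1) = [[0, 4], [0, 8]]
(y3 ∘ ((y2 ∘ y4) ∘ y1)) = [[0, -8], [0, -8]]


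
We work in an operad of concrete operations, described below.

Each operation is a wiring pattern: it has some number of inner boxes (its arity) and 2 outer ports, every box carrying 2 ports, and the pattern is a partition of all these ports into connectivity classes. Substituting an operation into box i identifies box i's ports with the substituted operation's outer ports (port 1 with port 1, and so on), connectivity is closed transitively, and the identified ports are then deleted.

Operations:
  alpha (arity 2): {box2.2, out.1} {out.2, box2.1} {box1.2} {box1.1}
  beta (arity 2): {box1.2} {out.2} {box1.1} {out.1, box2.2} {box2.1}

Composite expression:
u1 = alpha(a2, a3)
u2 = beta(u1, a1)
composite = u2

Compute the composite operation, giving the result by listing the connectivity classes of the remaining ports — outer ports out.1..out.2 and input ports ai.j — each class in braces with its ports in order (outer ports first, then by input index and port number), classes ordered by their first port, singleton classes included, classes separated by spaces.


Substituting into beta glues patterns; closure does the rest.
alpha over (a2, a3) gives {out.1, a3.2} {out.2, a3.1} {a2.1} {a2.2}, out.j being that stage's outer ports
beta over (a2, a3, a1) gives {out.1, a1.2} {out.2} {a1.1} {a2.1} {a2.2} {a3.1} {a3.2}, out.j being that stage's outer ports

{out.1, a1.2} {out.2} {a1.1} {a2.1} {a2.2} {a3.1} {a3.2}


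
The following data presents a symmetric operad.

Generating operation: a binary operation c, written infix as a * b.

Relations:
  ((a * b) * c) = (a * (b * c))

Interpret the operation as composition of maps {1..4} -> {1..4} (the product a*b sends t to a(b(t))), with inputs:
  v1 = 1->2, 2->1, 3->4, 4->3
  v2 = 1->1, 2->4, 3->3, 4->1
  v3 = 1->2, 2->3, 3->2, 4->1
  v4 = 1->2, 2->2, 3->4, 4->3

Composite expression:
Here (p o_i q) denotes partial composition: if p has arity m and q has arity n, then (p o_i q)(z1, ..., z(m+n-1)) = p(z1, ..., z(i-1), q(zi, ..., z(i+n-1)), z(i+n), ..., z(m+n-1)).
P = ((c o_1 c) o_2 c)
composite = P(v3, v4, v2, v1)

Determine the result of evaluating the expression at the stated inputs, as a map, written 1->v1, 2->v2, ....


1->2, 2->3, 3->3, 4->1

(v4 * v2) = 1->2, 2->3, 3->4, 4->2
(v3 * (v4 * v2)) = 1->3, 2->2, 3->1, 4->3
((v3 * (v4 * v2)) * v1) = 1->2, 2->3, 3->3, 4->1


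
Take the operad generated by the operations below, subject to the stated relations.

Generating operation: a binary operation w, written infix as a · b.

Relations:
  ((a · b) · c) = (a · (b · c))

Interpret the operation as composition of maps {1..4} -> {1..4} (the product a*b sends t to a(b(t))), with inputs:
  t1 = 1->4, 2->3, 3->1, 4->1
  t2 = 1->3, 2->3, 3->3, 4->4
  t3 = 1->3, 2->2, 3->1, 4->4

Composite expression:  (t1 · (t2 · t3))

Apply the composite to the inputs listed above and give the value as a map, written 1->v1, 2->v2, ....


1->1, 2->1, 3->1, 4->1

(t2 · t3) = 1->3, 2->3, 3->3, 4->4
(t1 · (t2 · t3)) = 1->1, 2->1, 3->1, 4->1


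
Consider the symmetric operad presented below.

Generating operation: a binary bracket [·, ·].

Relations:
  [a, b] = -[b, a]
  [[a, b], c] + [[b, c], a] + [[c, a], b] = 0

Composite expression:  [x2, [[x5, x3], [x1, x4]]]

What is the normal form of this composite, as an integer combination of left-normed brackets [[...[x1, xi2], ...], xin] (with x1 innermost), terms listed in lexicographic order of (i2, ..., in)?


Skip Jacobi rewriting: expand, keep x1-initial words, read off terms.
Composite bracket: [x2, [[x5, x3], [x1, x4]]]
Applying ab - ba throughout gives 16 signed words (2^4 = 16).
Coefficients come from the x1-initial words:
  from x1x4x3x5x2, sign -1: term -[[[[x1, x4], x3], x5], x2]
  from x1x4x5x3x2, sign +1: term +[[[[x1, x4], x5], x3], x2]

-[[[[x1, x4], x3], x5], x2] + [[[[x1, x4], x5], x3], x2]


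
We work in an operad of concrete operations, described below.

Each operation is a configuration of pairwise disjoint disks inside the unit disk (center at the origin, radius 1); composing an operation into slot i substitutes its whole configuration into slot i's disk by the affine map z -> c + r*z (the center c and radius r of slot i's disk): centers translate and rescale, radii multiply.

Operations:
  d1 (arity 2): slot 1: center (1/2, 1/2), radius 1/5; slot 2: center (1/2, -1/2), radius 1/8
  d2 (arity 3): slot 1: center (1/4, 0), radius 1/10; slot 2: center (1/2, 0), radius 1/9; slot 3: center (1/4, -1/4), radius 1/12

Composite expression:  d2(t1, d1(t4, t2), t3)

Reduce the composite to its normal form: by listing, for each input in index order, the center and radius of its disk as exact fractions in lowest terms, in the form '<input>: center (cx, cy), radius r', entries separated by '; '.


t1: center (1/4, 0), radius 1/10; t2: center (5/9, -1/18), radius 1/72; t3: center (1/4, -1/4), radius 1/12; t4: center (5/9, 1/18), radius 1/45

Only the slot chain above each t matters under d2; compose those maps.
for t1, the 1-step affine chain lands on center (1/4, 0), radius 1/10
for t4, the 2-step affine chain lands on center (5/9, 1/18), radius 1/45
for t2, the 2-step affine chain lands on center (5/9, -1/18), radius 1/72
for t3, the 1-step affine chain lands on center (1/4, -1/4), radius 1/12


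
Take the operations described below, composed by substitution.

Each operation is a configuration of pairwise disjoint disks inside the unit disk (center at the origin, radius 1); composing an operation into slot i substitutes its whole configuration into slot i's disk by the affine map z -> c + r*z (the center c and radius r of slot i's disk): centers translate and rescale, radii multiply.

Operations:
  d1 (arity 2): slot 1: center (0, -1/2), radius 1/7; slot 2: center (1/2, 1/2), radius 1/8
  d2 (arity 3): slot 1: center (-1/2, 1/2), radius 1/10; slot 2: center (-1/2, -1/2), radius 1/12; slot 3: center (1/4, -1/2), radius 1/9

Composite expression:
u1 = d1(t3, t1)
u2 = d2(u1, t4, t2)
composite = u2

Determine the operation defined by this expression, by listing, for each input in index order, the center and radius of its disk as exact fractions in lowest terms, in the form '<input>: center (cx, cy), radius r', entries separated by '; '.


Each t-disk chains the slot maps above it in d2; radii multiply.
for t3, the 2-step affine chain lands on center (-1/2, 9/20), radius 1/70
for t1, the 2-step affine chain lands on center (-9/20, 11/20), radius 1/80
for t4, the 1-step affine chain lands on center (-1/2, -1/2), radius 1/12
for t2, the 1-step affine chain lands on center (1/4, -1/2), radius 1/9

t1: center (-9/20, 11/20), radius 1/80; t2: center (1/4, -1/2), radius 1/9; t3: center (-1/2, 9/20), radius 1/70; t4: center (-1/2, -1/2), radius 1/12


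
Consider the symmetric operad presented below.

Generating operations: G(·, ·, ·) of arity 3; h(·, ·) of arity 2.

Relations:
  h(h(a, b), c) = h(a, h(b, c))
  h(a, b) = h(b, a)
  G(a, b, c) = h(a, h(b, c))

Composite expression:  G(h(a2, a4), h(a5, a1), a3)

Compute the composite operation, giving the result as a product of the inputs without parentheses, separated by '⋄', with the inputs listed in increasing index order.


Key point: G commutes, so take the a-inputs in any fixed order.
h(a2, a4) linearizes to a2 ⋄ a4
h(a5, a1) linearizes to a5 ⋄ a1
G(h(a2, a4), h(a5, a1), a3) linearizes to a2 ⋄ a4 ⋄ a5 ⋄ a1 ⋄ a3
commutativity sorts the factors: a1 ⋄ a2 ⋄ a3 ⋄ a4 ⋄ a5

a1 ⋄ a2 ⋄ a3 ⋄ a4 ⋄ a5


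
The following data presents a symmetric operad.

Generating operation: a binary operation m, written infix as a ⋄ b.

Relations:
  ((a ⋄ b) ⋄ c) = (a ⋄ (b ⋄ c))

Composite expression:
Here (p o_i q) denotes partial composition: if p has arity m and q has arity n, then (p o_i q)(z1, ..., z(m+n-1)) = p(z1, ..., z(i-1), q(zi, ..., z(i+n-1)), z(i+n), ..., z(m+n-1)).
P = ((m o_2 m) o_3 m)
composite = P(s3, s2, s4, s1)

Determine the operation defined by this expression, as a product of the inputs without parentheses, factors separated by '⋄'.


Under associativity of m, the answer is the s's in reading order.
(s4 ⋄ s1) collapses to s4 ⋄ s1
(s2 ⋄ (s4 ⋄ s1)) collapses to s2 ⋄ s4 ⋄ s1
(s3 ⋄ (s2 ⋄ (s4 ⋄ s1))) collapses to s3 ⋄ s2 ⋄ s4 ⋄ s1

s3 ⋄ s2 ⋄ s4 ⋄ s1


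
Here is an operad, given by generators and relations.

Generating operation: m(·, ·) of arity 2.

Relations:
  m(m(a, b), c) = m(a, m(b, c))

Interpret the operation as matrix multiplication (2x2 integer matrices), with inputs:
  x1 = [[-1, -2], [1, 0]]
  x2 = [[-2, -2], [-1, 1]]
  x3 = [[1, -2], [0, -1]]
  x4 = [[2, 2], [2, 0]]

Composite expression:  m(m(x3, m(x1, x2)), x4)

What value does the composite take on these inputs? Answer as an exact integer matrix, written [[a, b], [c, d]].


[[24, 16], [8, 4]]

m(x1, x2) = [[4, 0], [-2, -2]]
m(x3, m(x1, x2)) = [[8, 4], [2, 2]]
m(m(x3, m(x1, x2)), x4) = [[24, 16], [8, 4]]


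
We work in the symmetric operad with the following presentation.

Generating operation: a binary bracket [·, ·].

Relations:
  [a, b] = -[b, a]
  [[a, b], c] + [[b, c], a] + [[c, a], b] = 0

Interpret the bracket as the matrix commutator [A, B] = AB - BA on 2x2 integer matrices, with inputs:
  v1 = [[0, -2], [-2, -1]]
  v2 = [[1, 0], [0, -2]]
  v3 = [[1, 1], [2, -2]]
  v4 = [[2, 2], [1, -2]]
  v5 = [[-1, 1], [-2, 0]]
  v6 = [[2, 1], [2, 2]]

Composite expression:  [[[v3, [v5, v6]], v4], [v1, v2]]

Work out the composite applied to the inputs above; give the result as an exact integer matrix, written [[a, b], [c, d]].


[v5, v6] = [[4, -1], [2, -4]]
[v3, [v5, v6]] = [[4, -11], [10, -4]]
[[v3, [v5, v6]], v4] = [[-31, 60], [32, 31]]
[v1, v2] = [[0, 6], [-6, 0]]
[[[v3, [v5, v6]], v4], [v1, v2]] = [[-552, -372], [-372, 552]]

[[-552, -372], [-372, 552]]


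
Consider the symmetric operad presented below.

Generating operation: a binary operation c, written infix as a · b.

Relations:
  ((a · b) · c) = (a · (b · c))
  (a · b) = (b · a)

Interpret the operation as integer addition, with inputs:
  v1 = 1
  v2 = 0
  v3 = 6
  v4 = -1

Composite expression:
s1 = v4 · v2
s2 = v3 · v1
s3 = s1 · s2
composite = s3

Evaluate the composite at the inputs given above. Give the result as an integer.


6

(v4 · v2) = -1
(v3 · v1) = 7
((v4 · v2) · (v3 · v1)) = 6


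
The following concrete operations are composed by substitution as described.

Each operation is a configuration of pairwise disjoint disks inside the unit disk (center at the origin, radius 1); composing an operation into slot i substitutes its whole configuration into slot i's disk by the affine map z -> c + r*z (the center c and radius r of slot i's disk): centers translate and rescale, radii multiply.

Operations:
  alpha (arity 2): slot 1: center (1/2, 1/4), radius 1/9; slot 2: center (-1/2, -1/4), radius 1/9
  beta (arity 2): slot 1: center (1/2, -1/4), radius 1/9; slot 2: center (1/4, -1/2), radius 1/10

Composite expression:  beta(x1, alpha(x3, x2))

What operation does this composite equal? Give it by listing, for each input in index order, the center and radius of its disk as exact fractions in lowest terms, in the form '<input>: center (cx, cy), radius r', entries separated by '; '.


Nesting under beta composes maps z -> c + r*z down each x-path.
input x1: applying the 1 nested substitution gives center (1/2, -1/4), radius 1/9
input x3: applying the 2 nested substitutions gives center (3/10, -19/40), radius 1/90
input x2: applying the 2 nested substitutions gives center (1/5, -21/40), radius 1/90

x1: center (1/2, -1/4), radius 1/9; x2: center (1/5, -21/40), radius 1/90; x3: center (3/10, -19/40), radius 1/90


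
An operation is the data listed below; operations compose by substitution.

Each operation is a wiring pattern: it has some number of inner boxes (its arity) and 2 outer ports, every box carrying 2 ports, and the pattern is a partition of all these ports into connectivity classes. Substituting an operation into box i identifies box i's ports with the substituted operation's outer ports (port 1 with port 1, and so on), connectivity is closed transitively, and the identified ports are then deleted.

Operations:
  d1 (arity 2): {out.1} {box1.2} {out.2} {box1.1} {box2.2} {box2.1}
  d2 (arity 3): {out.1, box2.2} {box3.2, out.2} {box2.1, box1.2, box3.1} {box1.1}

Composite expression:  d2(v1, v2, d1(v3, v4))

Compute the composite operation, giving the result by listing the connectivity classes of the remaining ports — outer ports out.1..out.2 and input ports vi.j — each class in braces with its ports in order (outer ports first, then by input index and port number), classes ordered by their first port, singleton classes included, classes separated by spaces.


{out.1, v2.2} {out.2} {v1.1} {v1.2, v2.1} {v3.1} {v3.2} {v4.1} {v4.2}


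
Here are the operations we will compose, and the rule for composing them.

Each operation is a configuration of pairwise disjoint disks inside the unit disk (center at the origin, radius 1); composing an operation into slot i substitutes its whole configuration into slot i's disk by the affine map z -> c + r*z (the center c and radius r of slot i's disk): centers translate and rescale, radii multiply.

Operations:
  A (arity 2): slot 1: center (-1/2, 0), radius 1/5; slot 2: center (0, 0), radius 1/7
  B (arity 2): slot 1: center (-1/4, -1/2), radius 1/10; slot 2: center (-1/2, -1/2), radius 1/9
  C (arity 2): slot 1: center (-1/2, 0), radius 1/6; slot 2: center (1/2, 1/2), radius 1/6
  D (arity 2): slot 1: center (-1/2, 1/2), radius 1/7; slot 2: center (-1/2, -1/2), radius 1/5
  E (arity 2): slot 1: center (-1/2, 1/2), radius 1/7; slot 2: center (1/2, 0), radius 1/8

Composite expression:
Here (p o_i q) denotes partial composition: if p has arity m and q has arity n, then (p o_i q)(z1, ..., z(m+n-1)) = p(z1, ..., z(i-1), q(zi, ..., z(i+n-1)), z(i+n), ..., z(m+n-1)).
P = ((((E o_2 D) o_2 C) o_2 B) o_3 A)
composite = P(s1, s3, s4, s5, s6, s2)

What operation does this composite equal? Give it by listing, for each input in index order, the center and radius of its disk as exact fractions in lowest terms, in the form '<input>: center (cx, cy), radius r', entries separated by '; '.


s1: center (-1/2, 1/2), radius 1/7; s2: center (7/16, -1/16), radius 1/40; s3: center (575/1344, 41/672), radius 1/3360; s4: center (1291/3024, 41/672), radius 1/15120; s5: center (41/96, 41/672), radius 1/21168; s6: center (25/56, 1/14), radius 1/336

Follow each s-input down from E: c' goes to c + r*c', radius to r*r'.
s1 passes through 1 substitution, ending at center (-1/2, 1/2), radius 1/7
s3 passes through 4 substitutions, ending at center (575/1344, 41/672), radius 1/3360
s4 passes through 5 substitutions, ending at center (1291/3024, 41/672), radius 1/15120
s5 passes through 5 substitutions, ending at center (41/96, 41/672), radius 1/21168
s6 passes through 3 substitutions, ending at center (25/56, 1/14), radius 1/336
s2 passes through 2 substitutions, ending at center (7/16, -1/16), radius 1/40


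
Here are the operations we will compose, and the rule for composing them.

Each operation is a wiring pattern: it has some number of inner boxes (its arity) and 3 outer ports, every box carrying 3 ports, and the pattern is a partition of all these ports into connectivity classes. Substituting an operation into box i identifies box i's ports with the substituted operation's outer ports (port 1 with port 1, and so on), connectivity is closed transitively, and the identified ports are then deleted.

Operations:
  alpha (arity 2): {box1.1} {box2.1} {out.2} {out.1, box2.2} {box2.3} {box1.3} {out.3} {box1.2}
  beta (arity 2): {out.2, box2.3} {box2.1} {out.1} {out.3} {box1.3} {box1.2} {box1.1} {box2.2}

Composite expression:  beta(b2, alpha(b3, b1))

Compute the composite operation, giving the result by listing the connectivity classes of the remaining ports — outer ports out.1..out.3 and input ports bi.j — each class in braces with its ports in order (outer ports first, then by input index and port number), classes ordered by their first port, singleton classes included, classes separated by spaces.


Treat the ports identified at beta as solder joints: merge, then drop.
stage alpha: inputs (b3, b1), connectivity {out.1, b1.2} {out.2} {out.3} {b1.1} {b1.3} {b3.1} {b3.2} {b3.3}, out.j its boundary
stage beta: inputs (b2, b3, b1), connectivity {out.1} {out.2} {out.3} {b1.1} {b1.2} {b1.3} {b2.1} {b2.2} {b2.3} {b3.1} {b3.2} {b3.3}, out.j its boundary

{out.1} {out.2} {out.3} {b1.1} {b1.2} {b1.3} {b2.1} {b2.2} {b2.3} {b3.1} {b3.2} {b3.3}
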